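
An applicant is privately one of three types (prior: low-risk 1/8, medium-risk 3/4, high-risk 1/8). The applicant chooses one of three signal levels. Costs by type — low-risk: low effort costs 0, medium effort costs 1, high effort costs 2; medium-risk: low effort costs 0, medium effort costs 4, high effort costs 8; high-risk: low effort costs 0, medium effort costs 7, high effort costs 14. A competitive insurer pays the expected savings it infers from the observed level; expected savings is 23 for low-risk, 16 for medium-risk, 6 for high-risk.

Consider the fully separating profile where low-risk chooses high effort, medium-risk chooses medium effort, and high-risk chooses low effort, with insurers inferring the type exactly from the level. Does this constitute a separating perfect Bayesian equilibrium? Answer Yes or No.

No

Separating rebates: high effort → 23, medium effort → 16, low effort → 6.
low-risk (assigned high effort): low effort: 6 − 0 = 6; medium effort: 16 − 1 = 15; high effort: 23 − 2 = 21. low-risk stays.
medium-risk (assigned medium effort): low effort: 6 − 0 = 6; medium effort: 16 − 4 = 12; high effort: 23 − 8 = 15. medium-risk prefers high effort.
high-risk (assigned low effort): low effort: 6 − 0 = 6; medium effort: 16 − 7 = 9; high effort: 23 − 14 = 9. high-risk prefers medium effort.
At least one type deviates; the separating profile fails.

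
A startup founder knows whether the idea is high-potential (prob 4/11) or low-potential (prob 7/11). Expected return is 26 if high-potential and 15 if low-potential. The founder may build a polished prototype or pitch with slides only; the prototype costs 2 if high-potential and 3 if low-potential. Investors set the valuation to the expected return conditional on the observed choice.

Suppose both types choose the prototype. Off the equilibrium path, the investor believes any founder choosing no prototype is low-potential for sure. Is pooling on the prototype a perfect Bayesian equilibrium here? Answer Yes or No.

On path, the investor holds the prior and pays 4/11·26 + 7/11·15 = 19. Off path (no prototype), believing low-potential, it pays 15.
high-potential: the prototype nets 19 − 2 = 17; no prototype nets 15. high-potential stays.
low-potential: the prototype nets 19 − 3 = 16; no prototype nets 15. low-potential stays.
No type deviates, so pooling is sustained.

Yes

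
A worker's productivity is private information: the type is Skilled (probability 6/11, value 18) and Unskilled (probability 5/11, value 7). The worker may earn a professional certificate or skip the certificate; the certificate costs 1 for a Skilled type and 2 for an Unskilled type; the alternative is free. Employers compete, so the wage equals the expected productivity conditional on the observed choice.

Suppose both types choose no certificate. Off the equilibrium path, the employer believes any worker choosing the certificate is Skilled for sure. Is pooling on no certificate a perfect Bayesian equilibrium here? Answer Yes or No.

No

On path, the employer holds the prior and pays 6/11·18 + 5/11·7 = 13. Off path (the certificate), believing Skilled, it pays 18.
Skilled: no certificate nets 13; the certificate nets 18 − 1 = 17. Skilled would deviate.
Unskilled: no certificate nets 13; the certificate nets 18 − 2 = 16. Unskilled would deviate.
A type deviates, so pooling fails.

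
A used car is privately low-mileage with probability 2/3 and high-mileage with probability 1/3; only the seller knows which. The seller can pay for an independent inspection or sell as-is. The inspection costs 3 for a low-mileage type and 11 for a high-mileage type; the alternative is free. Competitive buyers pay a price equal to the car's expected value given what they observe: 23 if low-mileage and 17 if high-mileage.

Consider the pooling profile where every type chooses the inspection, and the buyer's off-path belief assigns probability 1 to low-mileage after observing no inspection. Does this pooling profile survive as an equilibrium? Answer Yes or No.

No

On path, the buyer holds the prior and pays 2/3·23 + 1/3·17 = 21. Off path (no inspection), believing low-mileage, it pays 23.
low-mileage: the inspection nets 21 − 3 = 18; no inspection nets 23. low-mileage would deviate.
high-mileage: the inspection nets 21 − 11 = 10; no inspection nets 23. high-mileage would deviate.
A type deviates, so pooling fails.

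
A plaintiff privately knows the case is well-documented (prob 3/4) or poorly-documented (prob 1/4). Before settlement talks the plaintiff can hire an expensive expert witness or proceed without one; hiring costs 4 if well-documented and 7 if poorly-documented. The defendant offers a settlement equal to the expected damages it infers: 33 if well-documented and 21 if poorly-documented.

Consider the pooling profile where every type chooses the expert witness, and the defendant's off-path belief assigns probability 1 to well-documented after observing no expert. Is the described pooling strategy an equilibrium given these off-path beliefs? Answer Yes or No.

No

On path, the defendant holds the prior and pays 3/4·33 + 1/4·21 = 30. Off path (no expert), believing well-documented, it pays 33.
well-documented: the expert witness nets 30 − 4 = 26; no expert nets 33. well-documented would deviate.
poorly-documented: the expert witness nets 30 − 7 = 23; no expert nets 33. poorly-documented would deviate.
A type deviates, so pooling fails.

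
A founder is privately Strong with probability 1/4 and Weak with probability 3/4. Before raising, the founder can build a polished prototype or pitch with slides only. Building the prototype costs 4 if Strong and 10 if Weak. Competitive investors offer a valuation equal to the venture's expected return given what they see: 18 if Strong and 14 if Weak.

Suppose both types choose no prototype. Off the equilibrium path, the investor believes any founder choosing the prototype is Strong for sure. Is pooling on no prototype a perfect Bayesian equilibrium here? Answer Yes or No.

Yes

On path, the investor holds the prior and pays 1/4·18 + 3/4·14 = 15. Off path (the prototype), believing Strong, it pays 18.
Strong: no prototype nets 15; the prototype nets 18 − 4 = 14. Strong stays.
Weak: no prototype nets 15; the prototype nets 18 − 10 = 8. Weak stays.
No type deviates, so pooling is sustained.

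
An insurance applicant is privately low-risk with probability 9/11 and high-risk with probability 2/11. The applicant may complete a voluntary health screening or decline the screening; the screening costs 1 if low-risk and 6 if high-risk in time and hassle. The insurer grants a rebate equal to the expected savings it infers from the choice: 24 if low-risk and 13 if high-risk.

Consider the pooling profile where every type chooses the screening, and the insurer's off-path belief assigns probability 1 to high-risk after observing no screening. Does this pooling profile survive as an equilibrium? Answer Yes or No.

Yes

On path, the insurer holds the prior and pays 9/11·24 + 2/11·13 = 22. Off path (no screening), believing high-risk, it pays 13.
low-risk: the screening nets 22 − 1 = 21; no screening nets 13. low-risk stays.
high-risk: the screening nets 22 − 6 = 16; no screening nets 13. high-risk stays.
No type deviates, so pooling is sustained.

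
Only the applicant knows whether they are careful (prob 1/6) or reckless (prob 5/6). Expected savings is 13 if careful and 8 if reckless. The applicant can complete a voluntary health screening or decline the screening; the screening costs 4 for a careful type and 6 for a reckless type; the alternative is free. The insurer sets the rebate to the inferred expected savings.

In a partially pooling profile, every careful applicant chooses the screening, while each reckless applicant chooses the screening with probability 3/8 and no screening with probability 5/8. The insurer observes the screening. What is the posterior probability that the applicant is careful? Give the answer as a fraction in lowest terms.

P(the screening) = (1/6)·1 + (5/6)·(3/8) = 23/48.
By Bayes' rule, P(careful | the screening) = (1/6) / (23/48) = 8/23.

8/23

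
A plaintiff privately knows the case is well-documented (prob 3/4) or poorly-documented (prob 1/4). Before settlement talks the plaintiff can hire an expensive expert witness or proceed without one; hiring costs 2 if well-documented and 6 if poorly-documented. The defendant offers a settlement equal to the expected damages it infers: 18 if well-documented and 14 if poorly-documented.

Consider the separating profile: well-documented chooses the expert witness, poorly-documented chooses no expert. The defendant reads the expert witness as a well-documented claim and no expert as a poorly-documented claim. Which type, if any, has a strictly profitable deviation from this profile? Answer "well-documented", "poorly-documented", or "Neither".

The expert witness pays 18; no expert pays 14.
well-documented: assigned the expert witness, nets 18 − 2 = 16; deviating to no expert nets 14.
poorly-documented: assigned no expert, nets 14; deviating to the expert witness nets 18 − 6 = 12.
Both types strictly prefer their assigned action; no profitable deviation.

Neither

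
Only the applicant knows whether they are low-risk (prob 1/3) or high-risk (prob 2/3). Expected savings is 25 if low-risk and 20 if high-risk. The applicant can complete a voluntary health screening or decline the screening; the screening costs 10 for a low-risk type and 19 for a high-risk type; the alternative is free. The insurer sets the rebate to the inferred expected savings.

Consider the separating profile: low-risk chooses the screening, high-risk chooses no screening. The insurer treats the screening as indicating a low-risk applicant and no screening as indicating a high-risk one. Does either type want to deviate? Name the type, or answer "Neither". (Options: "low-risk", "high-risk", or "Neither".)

low-risk

The screening pays 25; no screening pays 20.
low-risk: assigned the screening, nets 25 − 10 = 15; deviating to no screening nets 20.
high-risk: assigned no screening, nets 20; deviating to the screening nets 25 − 19 = 6.
The low-risk type gains 5 by deviating.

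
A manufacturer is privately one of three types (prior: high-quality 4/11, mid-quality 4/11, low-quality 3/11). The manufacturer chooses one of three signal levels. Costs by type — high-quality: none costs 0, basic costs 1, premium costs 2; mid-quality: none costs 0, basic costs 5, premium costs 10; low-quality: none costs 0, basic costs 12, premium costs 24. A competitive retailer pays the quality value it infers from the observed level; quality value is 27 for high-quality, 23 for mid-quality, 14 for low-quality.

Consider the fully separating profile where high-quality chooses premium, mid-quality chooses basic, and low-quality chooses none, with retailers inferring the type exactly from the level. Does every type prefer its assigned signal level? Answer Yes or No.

Separating prices: premium → 27, basic → 23, none → 14.
high-quality (assigned premium): none: 14 − 0 = 14; basic: 23 − 1 = 22; premium: 27 − 2 = 25. high-quality stays.
mid-quality (assigned basic): none: 14 − 0 = 14; basic: 23 − 5 = 18; premium: 27 − 10 = 17. mid-quality stays.
low-quality (assigned none): none: 14 − 0 = 14; basic: 23 − 12 = 11; premium: 27 − 24 = 3. low-quality stays.
Every type prefers its assigned level; separation holds.

Yes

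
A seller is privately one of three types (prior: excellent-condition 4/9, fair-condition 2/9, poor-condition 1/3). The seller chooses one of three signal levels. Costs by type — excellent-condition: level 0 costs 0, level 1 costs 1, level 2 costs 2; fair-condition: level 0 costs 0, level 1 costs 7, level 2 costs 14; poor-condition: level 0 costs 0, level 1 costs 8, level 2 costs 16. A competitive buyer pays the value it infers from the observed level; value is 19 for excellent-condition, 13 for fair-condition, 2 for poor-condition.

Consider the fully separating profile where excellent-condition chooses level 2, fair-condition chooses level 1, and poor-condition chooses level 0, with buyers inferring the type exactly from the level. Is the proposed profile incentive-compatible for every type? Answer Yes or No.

No

Separating prices: level 2 → 19, level 1 → 13, level 0 → 2.
excellent-condition (assigned level 2): level 0: 2 − 0 = 2; level 1: 13 − 1 = 12; level 2: 19 − 2 = 17. excellent-condition stays.
fair-condition (assigned level 1): level 0: 2 − 0 = 2; level 1: 13 − 7 = 6; level 2: 19 − 14 = 5. fair-condition stays.
poor-condition (assigned level 0): level 0: 2 − 0 = 2; level 1: 13 − 8 = 5; level 2: 19 − 16 = 3. poor-condition prefers level 1.
At least one type deviates; the separating profile fails.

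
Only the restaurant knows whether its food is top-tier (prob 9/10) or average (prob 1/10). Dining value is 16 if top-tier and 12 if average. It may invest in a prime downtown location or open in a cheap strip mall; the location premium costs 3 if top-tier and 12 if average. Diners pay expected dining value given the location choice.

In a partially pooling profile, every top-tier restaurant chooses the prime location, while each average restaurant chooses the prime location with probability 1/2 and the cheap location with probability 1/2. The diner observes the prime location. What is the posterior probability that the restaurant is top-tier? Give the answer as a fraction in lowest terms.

18/19

P(the prime location) = (9/10)·1 + (1/10)·(1/2) = 19/20.
By Bayes' rule, P(top-tier | the prime location) = (9/10) / (19/20) = 18/19.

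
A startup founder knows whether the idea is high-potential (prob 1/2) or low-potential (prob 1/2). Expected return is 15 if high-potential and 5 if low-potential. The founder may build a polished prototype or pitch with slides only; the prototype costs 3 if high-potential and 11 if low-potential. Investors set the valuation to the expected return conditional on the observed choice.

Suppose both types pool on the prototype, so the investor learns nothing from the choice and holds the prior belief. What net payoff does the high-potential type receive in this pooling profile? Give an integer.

Pooled valuation = 1/2·15 + 1/2·5 = 10.
high-potential pays cost 3 for the prototype, so net payoff = 10 − 3 = 7.

7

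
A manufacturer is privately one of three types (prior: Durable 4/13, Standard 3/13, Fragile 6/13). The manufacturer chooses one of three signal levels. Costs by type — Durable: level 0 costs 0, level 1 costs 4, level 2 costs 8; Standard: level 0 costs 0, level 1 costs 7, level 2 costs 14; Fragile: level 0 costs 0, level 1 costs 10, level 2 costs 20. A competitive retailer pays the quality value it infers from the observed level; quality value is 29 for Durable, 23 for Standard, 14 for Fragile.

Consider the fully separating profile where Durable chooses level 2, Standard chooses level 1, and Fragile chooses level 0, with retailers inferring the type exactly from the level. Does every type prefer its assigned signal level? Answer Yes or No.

Yes

Separating prices: level 2 → 29, level 1 → 23, level 0 → 14.
Durable (assigned level 2): level 0: 14 − 0 = 14; level 1: 23 − 4 = 19; level 2: 29 − 8 = 21. Durable stays.
Standard (assigned level 1): level 0: 14 − 0 = 14; level 1: 23 − 7 = 16; level 2: 29 − 14 = 15. Standard stays.
Fragile (assigned level 0): level 0: 14 − 0 = 14; level 1: 23 − 10 = 13; level 2: 29 − 20 = 9. Fragile stays.
Every type prefers its assigned level; separation holds.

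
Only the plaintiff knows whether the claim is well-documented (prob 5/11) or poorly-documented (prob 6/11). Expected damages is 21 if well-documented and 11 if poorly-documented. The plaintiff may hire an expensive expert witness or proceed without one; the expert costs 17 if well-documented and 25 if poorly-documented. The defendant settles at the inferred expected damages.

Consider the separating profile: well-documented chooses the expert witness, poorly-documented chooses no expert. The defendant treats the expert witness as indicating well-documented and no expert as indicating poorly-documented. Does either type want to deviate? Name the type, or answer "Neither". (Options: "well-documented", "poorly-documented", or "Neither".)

well-documented

The expert witness pays 21; no expert pays 11.
well-documented: assigned the expert witness, nets 21 − 17 = 4; deviating to no expert nets 11.
poorly-documented: assigned no expert, nets 11; deviating to the expert witness nets 21 − 25 = -4.
The well-documented type gains 7 by deviating.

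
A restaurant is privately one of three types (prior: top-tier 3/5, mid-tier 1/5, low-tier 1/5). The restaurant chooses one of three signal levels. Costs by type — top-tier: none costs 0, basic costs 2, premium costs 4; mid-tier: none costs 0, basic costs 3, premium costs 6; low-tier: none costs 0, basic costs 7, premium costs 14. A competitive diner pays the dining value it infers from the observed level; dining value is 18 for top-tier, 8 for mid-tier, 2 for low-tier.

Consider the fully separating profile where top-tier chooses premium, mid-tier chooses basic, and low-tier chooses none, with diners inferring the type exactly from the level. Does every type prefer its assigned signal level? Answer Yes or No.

No

Separating price premiums: premium → 18, basic → 8, none → 2.
top-tier (assigned premium): none: 2 − 0 = 2; basic: 8 − 2 = 6; premium: 18 − 4 = 14. top-tier stays.
mid-tier (assigned basic): none: 2 − 0 = 2; basic: 8 − 3 = 5; premium: 18 − 6 = 12. mid-tier prefers premium.
low-tier (assigned none): none: 2 − 0 = 2; basic: 8 − 7 = 1; premium: 18 − 14 = 4. low-tier prefers premium.
At least one type deviates; the separating profile fails.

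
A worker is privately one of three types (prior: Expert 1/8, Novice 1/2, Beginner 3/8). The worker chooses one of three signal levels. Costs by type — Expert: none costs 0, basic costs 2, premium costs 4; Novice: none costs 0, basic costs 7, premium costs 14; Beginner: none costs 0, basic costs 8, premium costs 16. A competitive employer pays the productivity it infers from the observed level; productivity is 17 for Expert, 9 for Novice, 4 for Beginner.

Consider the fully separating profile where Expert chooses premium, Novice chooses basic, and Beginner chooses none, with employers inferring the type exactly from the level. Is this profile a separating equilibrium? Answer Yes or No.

No

Separating wages: premium → 17, basic → 9, none → 4.
Expert (assigned premium): none: 4 − 0 = 4; basic: 9 − 2 = 7; premium: 17 − 4 = 13. Expert stays.
Novice (assigned basic): none: 4 − 0 = 4; basic: 9 − 7 = 2; premium: 17 − 14 = 3. Novice prefers none.
Beginner (assigned none): none: 4 − 0 = 4; basic: 9 − 8 = 1; premium: 17 − 16 = 1. Beginner stays.
At least one type deviates; the separating profile fails.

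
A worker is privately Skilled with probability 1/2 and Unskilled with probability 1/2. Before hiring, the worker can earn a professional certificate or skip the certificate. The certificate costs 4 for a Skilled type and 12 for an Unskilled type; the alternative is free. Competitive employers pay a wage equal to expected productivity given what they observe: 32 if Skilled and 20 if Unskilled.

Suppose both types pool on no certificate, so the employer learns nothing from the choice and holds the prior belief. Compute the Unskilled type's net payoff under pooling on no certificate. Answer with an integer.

Pooled wage = 1/2·32 + 1/2·20 = 26.
Unskilled pays no cost for no certificate, so net payoff = 26.

26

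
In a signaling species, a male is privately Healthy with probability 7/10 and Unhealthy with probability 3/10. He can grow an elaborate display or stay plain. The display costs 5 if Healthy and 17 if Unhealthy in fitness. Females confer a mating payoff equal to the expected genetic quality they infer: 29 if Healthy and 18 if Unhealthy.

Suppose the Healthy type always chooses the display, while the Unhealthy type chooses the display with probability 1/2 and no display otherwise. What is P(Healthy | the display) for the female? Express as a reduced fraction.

P(the display) = (7/10)·1 + (3/10)·(1/2) = 17/20.
By Bayes' rule, P(Healthy | the display) = (7/10) / (17/20) = 14/17.

14/17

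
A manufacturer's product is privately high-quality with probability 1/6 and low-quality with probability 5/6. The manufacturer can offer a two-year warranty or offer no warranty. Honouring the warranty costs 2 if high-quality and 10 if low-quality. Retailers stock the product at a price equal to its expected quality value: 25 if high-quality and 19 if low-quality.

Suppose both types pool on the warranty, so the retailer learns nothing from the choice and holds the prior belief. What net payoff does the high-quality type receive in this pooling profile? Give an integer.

Pooled price = 1/6·25 + 5/6·19 = 20.
high-quality pays cost 2 for the warranty, so net payoff = 20 − 2 = 18.

18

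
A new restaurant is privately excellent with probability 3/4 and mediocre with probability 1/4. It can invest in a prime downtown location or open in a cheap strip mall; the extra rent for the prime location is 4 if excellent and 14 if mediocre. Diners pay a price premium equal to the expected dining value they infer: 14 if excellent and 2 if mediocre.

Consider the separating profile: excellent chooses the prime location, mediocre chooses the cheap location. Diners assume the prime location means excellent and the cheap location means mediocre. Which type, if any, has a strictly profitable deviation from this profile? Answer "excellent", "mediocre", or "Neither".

The prime location pays 14; the cheap location pays 2.
excellent: assigned the prime location, nets 14 − 4 = 10; deviating to the cheap location nets 2.
mediocre: assigned the cheap location, nets 2; deviating to the prime location nets 14 − 14 = 0.
Both types strictly prefer their assigned action; no profitable deviation.

Neither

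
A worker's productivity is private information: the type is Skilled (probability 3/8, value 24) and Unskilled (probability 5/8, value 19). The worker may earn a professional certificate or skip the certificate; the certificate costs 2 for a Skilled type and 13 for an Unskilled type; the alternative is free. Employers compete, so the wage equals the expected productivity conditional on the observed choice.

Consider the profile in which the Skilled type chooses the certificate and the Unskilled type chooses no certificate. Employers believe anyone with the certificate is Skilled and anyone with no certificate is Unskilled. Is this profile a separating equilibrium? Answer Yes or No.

Yes

Under these beliefs, the certificate earns wage 24 and no certificate earns wage 19.
Skilled: the certificate nets 24 − 2 = 22; no certificate nets 19. Skilled prefers the certificate.
Unskilled: the certificate nets 24 − 13 = 11; no certificate nets 19. Unskilled prefers no certificate.
Neither type deviates, so the separating profile is an equilibrium.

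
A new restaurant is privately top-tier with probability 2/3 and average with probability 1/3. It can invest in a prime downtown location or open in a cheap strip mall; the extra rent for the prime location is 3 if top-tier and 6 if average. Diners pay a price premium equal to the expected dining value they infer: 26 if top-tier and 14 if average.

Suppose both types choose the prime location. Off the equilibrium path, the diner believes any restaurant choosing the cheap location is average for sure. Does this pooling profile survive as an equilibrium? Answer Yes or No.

Yes

On path, the diner holds the prior and pays 2/3·26 + 1/3·14 = 22. Off path (the cheap location), believing average, it pays 14.
top-tier: the prime location nets 22 − 3 = 19; the cheap location nets 14. top-tier stays.
average: the prime location nets 22 − 6 = 16; the cheap location nets 14. average stays.
No type deviates, so pooling is sustained.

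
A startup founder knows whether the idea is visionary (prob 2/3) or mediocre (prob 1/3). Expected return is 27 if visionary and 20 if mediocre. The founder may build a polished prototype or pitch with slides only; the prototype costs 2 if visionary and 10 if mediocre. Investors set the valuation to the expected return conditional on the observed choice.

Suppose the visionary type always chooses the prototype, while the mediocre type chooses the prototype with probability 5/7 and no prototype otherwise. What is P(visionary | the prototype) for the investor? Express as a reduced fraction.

P(the prototype) = (2/3)·1 + (1/3)·(5/7) = 19/21.
By Bayes' rule, P(visionary | the prototype) = (2/3) / (19/21) = 14/19.

14/19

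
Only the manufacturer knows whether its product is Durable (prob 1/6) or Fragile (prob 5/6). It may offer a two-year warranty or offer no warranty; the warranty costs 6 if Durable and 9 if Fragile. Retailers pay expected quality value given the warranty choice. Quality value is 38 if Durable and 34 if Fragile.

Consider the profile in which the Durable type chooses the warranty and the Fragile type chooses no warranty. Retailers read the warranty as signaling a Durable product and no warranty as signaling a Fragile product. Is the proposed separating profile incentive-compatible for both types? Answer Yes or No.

Under these beliefs, the warranty earns price 38 and no warranty earns price 34.
Durable: the warranty nets 38 − 6 = 32; no warranty nets 34. Durable would deviate to no warranty.
Fragile: the warranty nets 38 − 9 = 29; no warranty nets 34. Fragile prefers no warranty.
Durable has a profitable deviation, so the profile is not an equilibrium.

No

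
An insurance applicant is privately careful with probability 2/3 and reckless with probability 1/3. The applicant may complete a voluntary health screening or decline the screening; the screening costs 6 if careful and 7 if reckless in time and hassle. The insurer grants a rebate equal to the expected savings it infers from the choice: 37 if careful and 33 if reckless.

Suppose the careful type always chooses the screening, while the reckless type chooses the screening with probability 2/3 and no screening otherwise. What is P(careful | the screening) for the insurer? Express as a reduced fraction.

3/4

P(the screening) = (2/3)·1 + (1/3)·(2/3) = 8/9.
By Bayes' rule, P(careful | the screening) = (2/3) / (8/9) = 3/4.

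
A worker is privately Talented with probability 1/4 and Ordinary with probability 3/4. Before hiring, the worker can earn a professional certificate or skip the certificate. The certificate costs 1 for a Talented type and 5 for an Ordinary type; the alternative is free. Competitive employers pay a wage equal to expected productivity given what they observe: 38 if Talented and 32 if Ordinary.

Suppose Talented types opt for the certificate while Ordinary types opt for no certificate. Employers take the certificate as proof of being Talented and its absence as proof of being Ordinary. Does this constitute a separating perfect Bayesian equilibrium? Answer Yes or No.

Under these beliefs, the certificate earns wage 38 and no certificate earns wage 32.
Talented: the certificate nets 38 − 1 = 37; no certificate nets 32. Talented prefers the certificate.
Ordinary: the certificate nets 38 − 5 = 33; no certificate nets 32. Ordinary would deviate to the certificate.
Ordinary has a profitable deviation, so the profile is not an equilibrium.

No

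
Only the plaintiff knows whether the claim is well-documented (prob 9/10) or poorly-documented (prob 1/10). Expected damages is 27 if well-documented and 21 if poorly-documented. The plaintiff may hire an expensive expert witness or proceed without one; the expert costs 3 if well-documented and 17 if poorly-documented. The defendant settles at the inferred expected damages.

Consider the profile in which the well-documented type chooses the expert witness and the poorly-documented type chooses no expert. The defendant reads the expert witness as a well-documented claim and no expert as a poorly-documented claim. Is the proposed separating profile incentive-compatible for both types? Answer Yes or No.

Yes

Under these beliefs, the expert witness earns settlement 27 and no expert earns settlement 21.
well-documented: the expert witness nets 27 − 3 = 24; no expert nets 21. well-documented prefers the expert witness.
poorly-documented: the expert witness nets 27 − 17 = 10; no expert nets 21. poorly-documented prefers no expert.
Neither type deviates, so the separating profile is an equilibrium.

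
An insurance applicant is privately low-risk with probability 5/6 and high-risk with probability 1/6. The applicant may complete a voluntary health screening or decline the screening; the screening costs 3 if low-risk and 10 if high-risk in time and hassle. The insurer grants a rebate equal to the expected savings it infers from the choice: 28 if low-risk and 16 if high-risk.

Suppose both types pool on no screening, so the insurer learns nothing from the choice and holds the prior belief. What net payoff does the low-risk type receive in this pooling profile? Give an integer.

26

Pooled rebate = 5/6·28 + 1/6·16 = 26.
low-risk pays no cost for no screening, so net payoff = 26.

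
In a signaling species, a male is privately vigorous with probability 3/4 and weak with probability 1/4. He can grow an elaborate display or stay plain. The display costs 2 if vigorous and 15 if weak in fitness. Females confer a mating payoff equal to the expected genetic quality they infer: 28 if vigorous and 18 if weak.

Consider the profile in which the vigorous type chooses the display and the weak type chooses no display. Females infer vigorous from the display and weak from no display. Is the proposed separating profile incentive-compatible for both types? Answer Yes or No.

Yes

Under these beliefs, the display earns mating payoff 28 and no display earns mating payoff 18.
vigorous: the display nets 28 − 2 = 26; no display nets 18. vigorous prefers the display.
weak: the display nets 28 − 15 = 13; no display nets 18. weak prefers no display.
Neither type deviates, so the separating profile is an equilibrium.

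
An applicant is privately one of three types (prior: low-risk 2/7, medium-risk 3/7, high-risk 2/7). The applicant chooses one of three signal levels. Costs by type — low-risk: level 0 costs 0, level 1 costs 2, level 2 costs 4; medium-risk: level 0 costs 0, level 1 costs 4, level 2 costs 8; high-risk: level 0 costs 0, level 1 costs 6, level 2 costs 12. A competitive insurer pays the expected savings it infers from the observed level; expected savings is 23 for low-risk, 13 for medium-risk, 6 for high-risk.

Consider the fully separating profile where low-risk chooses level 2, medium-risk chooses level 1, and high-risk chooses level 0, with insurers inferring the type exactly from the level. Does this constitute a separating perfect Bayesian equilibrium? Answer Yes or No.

No

Separating rebates: level 2 → 23, level 1 → 13, level 0 → 6.
low-risk (assigned level 2): level 0: 6 − 0 = 6; level 1: 13 − 2 = 11; level 2: 23 − 4 = 19. low-risk stays.
medium-risk (assigned level 1): level 0: 6 − 0 = 6; level 1: 13 − 4 = 9; level 2: 23 − 8 = 15. medium-risk prefers level 2.
high-risk (assigned level 0): level 0: 6 − 0 = 6; level 1: 13 − 6 = 7; level 2: 23 − 12 = 11. high-risk prefers level 2.
At least one type deviates; the separating profile fails.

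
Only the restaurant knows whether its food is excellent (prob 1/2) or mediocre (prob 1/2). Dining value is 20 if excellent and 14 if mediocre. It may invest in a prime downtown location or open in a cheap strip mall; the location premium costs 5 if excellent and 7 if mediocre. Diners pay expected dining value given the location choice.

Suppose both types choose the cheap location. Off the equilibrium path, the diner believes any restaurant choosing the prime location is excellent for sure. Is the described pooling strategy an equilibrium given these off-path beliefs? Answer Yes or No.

Yes

On path, the diner holds the prior and pays 1/2·20 + 1/2·14 = 17. Off path (the prime location), believing excellent, it pays 20.
excellent: the cheap location nets 17; the prime location nets 20 − 5 = 15. excellent stays.
mediocre: the cheap location nets 17; the prime location nets 20 − 7 = 13. mediocre stays.
No type deviates, so pooling is sustained.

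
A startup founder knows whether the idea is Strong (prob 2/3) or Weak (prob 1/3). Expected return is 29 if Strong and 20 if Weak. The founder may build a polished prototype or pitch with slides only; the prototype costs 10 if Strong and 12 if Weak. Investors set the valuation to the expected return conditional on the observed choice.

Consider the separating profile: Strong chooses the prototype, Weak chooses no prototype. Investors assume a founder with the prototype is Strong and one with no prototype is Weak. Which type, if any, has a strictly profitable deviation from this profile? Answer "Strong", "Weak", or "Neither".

The prototype pays 29; no prototype pays 20.
Strong: assigned the prototype, nets 29 − 10 = 19; deviating to no prototype nets 20.
Weak: assigned no prototype, nets 20; deviating to the prototype nets 29 − 12 = 17.
The Strong type gains 1 by deviating.

Strong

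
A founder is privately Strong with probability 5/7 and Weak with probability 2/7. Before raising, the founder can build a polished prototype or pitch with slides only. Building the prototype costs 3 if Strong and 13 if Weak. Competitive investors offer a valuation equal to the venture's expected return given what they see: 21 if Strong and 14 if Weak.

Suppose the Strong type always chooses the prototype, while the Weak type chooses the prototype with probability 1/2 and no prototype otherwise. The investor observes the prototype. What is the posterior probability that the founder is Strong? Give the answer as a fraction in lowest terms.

P(the prototype) = (5/7)·1 + (2/7)·(1/2) = 6/7.
By Bayes' rule, P(Strong | the prototype) = (5/7) / (6/7) = 5/6.

5/6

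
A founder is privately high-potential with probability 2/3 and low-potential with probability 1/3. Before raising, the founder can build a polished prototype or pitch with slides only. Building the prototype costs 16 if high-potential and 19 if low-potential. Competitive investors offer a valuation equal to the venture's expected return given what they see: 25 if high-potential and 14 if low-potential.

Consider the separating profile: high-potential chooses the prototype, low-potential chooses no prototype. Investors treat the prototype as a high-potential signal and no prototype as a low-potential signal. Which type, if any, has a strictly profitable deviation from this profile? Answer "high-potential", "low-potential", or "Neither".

The prototype pays 25; no prototype pays 14.
high-potential: assigned the prototype, nets 25 − 16 = 9; deviating to no prototype nets 14.
low-potential: assigned no prototype, nets 14; deviating to the prototype nets 25 − 19 = 6.
The high-potential type gains 5 by deviating.

high-potential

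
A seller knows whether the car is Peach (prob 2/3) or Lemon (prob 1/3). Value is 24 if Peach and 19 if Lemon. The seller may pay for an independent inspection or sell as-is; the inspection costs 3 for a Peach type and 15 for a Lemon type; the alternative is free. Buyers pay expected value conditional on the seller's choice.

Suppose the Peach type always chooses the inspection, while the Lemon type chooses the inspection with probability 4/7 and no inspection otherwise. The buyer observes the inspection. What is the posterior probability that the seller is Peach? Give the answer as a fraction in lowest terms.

P(the inspection) = (2/3)·1 + (1/3)·(4/7) = 6/7.
By Bayes' rule, P(Peach | the inspection) = (2/3) / (6/7) = 7/9.

7/9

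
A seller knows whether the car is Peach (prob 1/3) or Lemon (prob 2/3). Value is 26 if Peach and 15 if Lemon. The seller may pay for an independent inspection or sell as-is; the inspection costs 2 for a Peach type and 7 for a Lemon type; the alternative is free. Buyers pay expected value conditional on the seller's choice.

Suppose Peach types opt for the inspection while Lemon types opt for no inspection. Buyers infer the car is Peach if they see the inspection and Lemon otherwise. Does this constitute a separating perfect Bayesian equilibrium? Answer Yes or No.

Under these beliefs, the inspection earns price 26 and no inspection earns price 15.
Peach: the inspection nets 26 − 2 = 24; no inspection nets 15. Peach prefers the inspection.
Lemon: the inspection nets 26 − 7 = 19; no inspection nets 15. Lemon would deviate to the inspection.
Lemon has a profitable deviation, so the profile is not an equilibrium.

No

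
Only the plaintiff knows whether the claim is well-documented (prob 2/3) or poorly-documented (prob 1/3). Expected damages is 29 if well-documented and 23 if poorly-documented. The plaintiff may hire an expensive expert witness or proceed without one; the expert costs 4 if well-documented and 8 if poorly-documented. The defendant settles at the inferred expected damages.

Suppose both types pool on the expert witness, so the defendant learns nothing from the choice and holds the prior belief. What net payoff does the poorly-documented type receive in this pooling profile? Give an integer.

19

Pooled settlement = 2/3·29 + 1/3·23 = 27.
poorly-documented pays cost 8 for the expert witness, so net payoff = 27 − 8 = 19.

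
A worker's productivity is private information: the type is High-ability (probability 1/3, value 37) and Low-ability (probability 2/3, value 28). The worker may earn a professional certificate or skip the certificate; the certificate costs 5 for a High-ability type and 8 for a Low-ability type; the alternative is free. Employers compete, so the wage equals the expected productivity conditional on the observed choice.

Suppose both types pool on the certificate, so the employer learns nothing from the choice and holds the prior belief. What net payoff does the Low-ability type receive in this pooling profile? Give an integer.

23

Pooled wage = 1/3·37 + 2/3·28 = 31.
Low-ability pays cost 8 for the certificate, so net payoff = 31 − 8 = 23.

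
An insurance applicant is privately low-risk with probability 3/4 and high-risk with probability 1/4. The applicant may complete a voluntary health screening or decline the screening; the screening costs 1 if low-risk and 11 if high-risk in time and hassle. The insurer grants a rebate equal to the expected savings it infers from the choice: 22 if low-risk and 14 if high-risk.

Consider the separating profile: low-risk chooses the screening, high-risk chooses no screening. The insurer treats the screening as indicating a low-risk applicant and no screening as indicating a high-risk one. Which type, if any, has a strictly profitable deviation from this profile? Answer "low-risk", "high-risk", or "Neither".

Neither

The screening pays 22; no screening pays 14.
low-risk: assigned the screening, nets 22 − 1 = 21; deviating to no screening nets 14.
high-risk: assigned no screening, nets 14; deviating to the screening nets 22 − 11 = 11.
Both types strictly prefer their assigned action; no profitable deviation.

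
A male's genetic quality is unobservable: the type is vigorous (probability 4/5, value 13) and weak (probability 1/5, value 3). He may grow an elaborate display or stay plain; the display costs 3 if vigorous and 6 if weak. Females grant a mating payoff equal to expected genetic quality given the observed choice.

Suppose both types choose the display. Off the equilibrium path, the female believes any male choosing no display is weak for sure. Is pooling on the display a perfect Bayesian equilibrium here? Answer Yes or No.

Yes

On path, the female holds the prior and pays 4/5·13 + 1/5·3 = 11. Off path (no display), believing weak, it pays 3.
vigorous: the display nets 11 − 3 = 8; no display nets 3. vigorous stays.
weak: the display nets 11 − 6 = 5; no display nets 3. weak stays.
No type deviates, so pooling is sustained.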